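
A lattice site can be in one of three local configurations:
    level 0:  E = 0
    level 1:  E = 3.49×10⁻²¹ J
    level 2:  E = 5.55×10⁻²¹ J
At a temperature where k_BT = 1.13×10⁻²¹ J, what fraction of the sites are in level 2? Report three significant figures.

0.00699

Eᵢ/kT = 0, 3.0885, 4.9115.
Z = Σ e^(−Eᵢ/kT) = e^(−0) + e^(−3.0885) + e^(−4.9115) = 1.0000 + 0.045570 + 0.0073614 = 1.0529.
P₂ = e^(−E₂/kT) / Z = 0.0073614/1.0529 = 0.00699.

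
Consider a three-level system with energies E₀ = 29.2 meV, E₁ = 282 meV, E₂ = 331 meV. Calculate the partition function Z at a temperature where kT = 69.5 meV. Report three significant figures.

Eᵢ/kT = 0.42014, 4.0576, 4.7626.
Z = Σ e^(−Eᵢ/kT) = e^(−0.42014) + e^(−4.0576) + e^(−4.7626) = 0.65695 + 0.017290 + 0.0085434 = 0.68278.

Z = 0.683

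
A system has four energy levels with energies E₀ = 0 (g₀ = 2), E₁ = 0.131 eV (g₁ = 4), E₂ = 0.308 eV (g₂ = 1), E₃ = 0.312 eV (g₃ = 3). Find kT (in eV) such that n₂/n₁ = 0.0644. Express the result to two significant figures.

0.13 eV

n₂/n₁ = (g₂/g₁) exp[−(E₂−E₁)/kT] = 0.0644.
⇒ (E₂−E₁)/kT = ln((1/4)/0.0644) = ln(3.882) = 1.356.
kT = 0.177 eV / 1.356 = 0.13 eV.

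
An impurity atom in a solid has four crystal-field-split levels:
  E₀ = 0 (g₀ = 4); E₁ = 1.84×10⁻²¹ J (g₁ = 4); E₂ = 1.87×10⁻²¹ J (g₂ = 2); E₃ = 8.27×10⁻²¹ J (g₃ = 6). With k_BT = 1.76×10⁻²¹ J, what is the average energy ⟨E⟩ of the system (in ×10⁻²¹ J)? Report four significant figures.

Eᵢ/kT = 0, 1.04545, 1.06250, 4.69886.
Z = Σ gᵢe^(−Eᵢ/kT) = 4·e^(−0) + 4·e^(−1.04545) + 2·e^(−1.06250) + 6·e^(−4.69886) = 4.00000 + 1.40613 + 0.691182 + 0.0546339 = 6.15195.
⟨E⟩ = Σ Eᵢ gᵢe^(−Eᵢ/kT) / Z = (0·4.00000 + 1.84·1.40613 + 1.87·0.691182 + 8.27·0.0546339) / 6.15195 = 0.7041 ×10⁻²¹ J.

0.7041 ×10⁻²¹ J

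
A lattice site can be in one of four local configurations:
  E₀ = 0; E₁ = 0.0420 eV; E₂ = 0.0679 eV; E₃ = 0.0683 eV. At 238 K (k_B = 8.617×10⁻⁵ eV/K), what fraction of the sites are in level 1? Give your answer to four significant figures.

k_BT = 8.617×10⁻⁵ × 238 K = 0.0205085 eV.
Eᵢ/kT = 0, 2.04793, 3.31082, 3.33033.
Z = Σ e^(−Eᵢ/kT) = e^(−0) + e^(−2.04793) + e^(−3.31082) + e^(−3.33033) = 1.00000 + 0.129002 + 0.0364862 + 0.0357813 = 1.20127.
P₁ = e^(−E₁/kT) / Z = 0.129002/1.20127 = 0.1074.

0.1074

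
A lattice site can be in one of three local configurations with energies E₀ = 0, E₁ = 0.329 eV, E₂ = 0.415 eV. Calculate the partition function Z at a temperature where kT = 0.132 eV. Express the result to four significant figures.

Eᵢ/kT = 0, 2.49242, 3.14394.
Z = Σ e^(−Eᵢ/kT) = e^(−0) + e^(−2.49242) + e^(−3.14394) = 1.00000 + 0.0827096 + 0.0431126 = 1.12582.

Z = 1.126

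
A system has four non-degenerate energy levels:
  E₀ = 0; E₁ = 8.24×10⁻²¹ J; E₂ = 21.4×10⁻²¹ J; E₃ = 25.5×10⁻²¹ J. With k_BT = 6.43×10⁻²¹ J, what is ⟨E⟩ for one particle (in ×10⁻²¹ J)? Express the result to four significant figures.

2.656 ×10⁻²¹ J

Eᵢ/kT = 0, 1.28149, 3.32815, 3.96579.
Z = Σ e^(−Eᵢ/kT) = e^(−0) + e^(−1.28149) + e^(−3.32815) + e^(−3.96579) = 1.00000 + 0.277623 + 0.0358594 + 0.0189531 = 1.33244.
⟨E⟩ = Σ Eᵢ e^(−Eᵢ/kT) / Z = (0·1.00000 + 8.24·0.277623 + 21.4·0.0358594 + 25.5·0.0189531) / 1.33244 = 2.656 ×10⁻²¹ J.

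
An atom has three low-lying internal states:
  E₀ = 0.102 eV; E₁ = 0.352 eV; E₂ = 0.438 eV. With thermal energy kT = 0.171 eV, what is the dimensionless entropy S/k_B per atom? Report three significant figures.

0.764

Eᵢ/kT = 0.59649, 2.0585, 2.5614.
Z = Σ e^(−Eᵢ/kT) = e^(−0.59649) + e^(−2.0585) + e^(−2.5614) = 0.55074 + 0.12765 + 0.077197 = 0.75559.
⟨E⟩ = Σ EᵢPᵢ = 0.17856 eV.
S/k_B = ln Z + ⟨E⟩/kT = ln(0.75559) + 0.17856/0.171 = -0.28026 + 1.0442 = 0.764.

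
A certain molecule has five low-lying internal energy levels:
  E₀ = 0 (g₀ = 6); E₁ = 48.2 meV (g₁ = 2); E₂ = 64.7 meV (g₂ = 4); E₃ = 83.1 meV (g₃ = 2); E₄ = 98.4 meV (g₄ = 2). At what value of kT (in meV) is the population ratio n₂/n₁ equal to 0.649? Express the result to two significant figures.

n₂/n₁ = (g₂/g₁) exp[−(E₂−E₁)/kT] = 0.649.
⇒ (E₂−E₁)/kT = ln((4/2)/0.649) = ln(3.082) = 1.126.
kT = 16.5 meV / 1.126 = 15 meV.

15 meV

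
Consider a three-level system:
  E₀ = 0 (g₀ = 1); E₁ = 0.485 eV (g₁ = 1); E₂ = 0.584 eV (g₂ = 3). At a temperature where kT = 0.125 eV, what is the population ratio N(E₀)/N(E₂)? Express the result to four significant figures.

35.64

n₀/n₂ = (g₀/g₂) exp[−(E₀−E₂)/kT] = (1/3) × exp(−(-0.584 eV)/(0.125 eV)) = (1/3) × exp(4.67200) = 35.64.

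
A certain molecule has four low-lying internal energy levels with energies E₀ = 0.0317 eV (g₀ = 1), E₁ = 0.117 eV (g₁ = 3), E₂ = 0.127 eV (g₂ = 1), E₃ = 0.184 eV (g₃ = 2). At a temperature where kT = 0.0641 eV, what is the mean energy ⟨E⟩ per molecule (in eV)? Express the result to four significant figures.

Eᵢ/kT = 0.494540, 1.82527, 1.98128, 2.87051.
Z = Σ gᵢe^(−Eᵢ/kT) = 1·e^(−0.494540) + 3·e^(−1.82527) + 1·e^(−1.98128) + 2·e^(−2.87051) = 0.609851 + 0.483522 + 0.137893 + 0.113340 = 1.34461.
⟨E⟩ = Σ Eᵢ gᵢe^(−Eᵢ/kT) / Z = (0.0317·0.609851 + 0.117·0.483522 + 0.127·0.137893 + 0.184·0.113340) / 1.34461 = 0.08498 eV.

0.08498 eV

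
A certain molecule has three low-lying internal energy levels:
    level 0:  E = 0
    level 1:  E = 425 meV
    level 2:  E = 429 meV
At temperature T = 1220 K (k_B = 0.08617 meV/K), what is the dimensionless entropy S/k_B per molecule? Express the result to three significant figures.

0.169

k_BT = 0.08617 × 1220 K = 105.13 meV.
Eᵢ/kT = 0, 4.0426, 4.0807.
Z = Σ e^(−Eᵢ/kT) = e^(−0) + e^(−4.0426) + e^(−4.0807) = 1.0000 + 0.017552 + 0.016896 = 1.0344.
⟨E⟩ = Σ EᵢPᵢ = 14.219 meV.
S/k_B = ln Z + ⟨E⟩/kT = ln(1.0344) + 14.219/105.13 = 0.033822 + 0.13525 = 0.169.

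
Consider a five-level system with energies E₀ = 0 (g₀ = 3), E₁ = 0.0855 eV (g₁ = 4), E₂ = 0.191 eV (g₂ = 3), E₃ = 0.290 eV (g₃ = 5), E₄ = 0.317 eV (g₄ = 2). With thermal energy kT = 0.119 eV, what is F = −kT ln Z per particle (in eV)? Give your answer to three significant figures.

Eᵢ/kT = 0, 0.71849, 1.6050, 2.4370, 2.6639.
Z = Σ gᵢe^(−Eᵢ/kT) = 3·e^(−0) + 4·e^(−0.71849) + 3·e^(−1.6050) + 5·e^(−2.4370) + 2·e^(−2.6639) = 3.0000 + 1.9500 + 0.60267 + 0.43711 + 0.13935 = 6.1291.
F = −kT ln Z = −0.119 × ln(6.1291) = −0.119 × 1.8130 = -0.216 eV.

-0.216 eV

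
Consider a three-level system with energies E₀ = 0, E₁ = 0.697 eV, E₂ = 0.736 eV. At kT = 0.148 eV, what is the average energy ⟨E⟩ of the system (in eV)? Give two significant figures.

0.011 eV

Eᵢ/kT = 0, 4.709, 4.973.
Z = Σ e^(−Eᵢ/kT) = e^(−0) + e^(−4.709) + e^(−4.973) = 1.000 + 0.009014 + 0.006922 = 1.016.
⟨E⟩ = Σ Eᵢ e^(−Eᵢ/kT) / Z = (0·1.000 + 0.697·0.009014 + 0.736·0.006922) / 1.016 = 0.011 eV.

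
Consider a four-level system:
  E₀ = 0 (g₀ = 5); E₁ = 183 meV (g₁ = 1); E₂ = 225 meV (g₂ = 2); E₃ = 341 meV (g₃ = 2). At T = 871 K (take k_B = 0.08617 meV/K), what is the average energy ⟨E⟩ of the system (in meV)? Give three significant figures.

8.77 meV

k_BT = 0.08617 × 871 K = 75.054 meV.
Eᵢ/kT = 0, 2.4382, 2.9978, 4.5434.
Z = Σ gᵢe^(−Eᵢ/kT) = 5·e^(−0) + 1·e^(−2.4382) + 2·e^(−2.9978) + 2·e^(−4.5434) = 5.0000 + 0.087318 + 0.099793 + 0.021274 = 5.2084.
⟨E⟩ = Σ Eᵢ gᵢe^(−Eᵢ/kT) / Z = (0·5.0000 + 183·0.087318 + 225·0.099793 + 341·0.021274) / 5.2084 = 8.77 meV.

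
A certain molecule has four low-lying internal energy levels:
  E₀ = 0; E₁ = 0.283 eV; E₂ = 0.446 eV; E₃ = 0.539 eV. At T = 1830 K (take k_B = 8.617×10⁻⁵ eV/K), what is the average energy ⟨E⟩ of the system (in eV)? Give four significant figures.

k_BT = 8.617×10⁻⁵ × 1830 K = 0.157691 eV.
Eᵢ/kT = 0, 1.79465, 2.82832, 3.41808.
Z = Σ e^(−Eᵢ/kT) = e^(−0) + e^(−1.79465) + e^(−2.82832) + e^(−3.41808) = 1.00000 + 0.166186 + 0.0591121 + 0.0327753 = 1.25807.
⟨E⟩ = Σ Eᵢ e^(−Eᵢ/kT) / Z = (0·1.00000 + 0.283·0.166186 + 0.446·0.0591121 + 0.539·0.0327753) / 1.25807 = 0.07238 eV.

0.07238 eV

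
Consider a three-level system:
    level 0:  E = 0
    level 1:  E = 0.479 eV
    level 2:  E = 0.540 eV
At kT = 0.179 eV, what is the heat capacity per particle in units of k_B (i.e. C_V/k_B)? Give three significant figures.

Eᵢ/kT = 0, 2.6760, 3.0168.
Z = Σ e^(−Eᵢ/kT) = e^(−0) + e^(−2.6760) + e^(−3.0168) = 1.0000 + 0.068838 + 0.048958 = 1.1178.
⟨E⟩ = 0.053150 eV, ⟨E²⟩ = 0.026901 eV².
C_V/k_B = (⟨E²⟩ − ⟨E⟩²)/(kT)² = (0.026901 − 0.0028249)/0.032041 = 0.751.

0.751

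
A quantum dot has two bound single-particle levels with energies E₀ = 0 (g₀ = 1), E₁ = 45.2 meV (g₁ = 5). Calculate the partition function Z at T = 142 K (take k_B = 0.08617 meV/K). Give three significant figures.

k_BT = 0.08617 × 142 K = 12.236 meV.
Eᵢ/kT = 0, 3.6940.
Z = Σ gᵢe^(−Eᵢ/kT) = 1·e^(−0) + 5·e^(−3.6940) = 1.0000 + 0.12436 = 1.1244.

Z = 1.12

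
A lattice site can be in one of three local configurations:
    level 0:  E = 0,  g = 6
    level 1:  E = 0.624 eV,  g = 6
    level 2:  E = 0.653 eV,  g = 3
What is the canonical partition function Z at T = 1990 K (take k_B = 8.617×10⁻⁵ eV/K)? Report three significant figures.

Z = 6.22

k_BT = 8.617×10⁻⁵ × 1990 K = 0.17148 eV.
Eᵢ/kT = 0, 3.6389, 3.8080.
Z = Σ gᵢe^(−Eᵢ/kT) = 6·e^(−0) + 6·e^(−3.6389) + 3·e^(−3.8080) = 6.0000 + 0.15769 + 0.066578 = 6.2243.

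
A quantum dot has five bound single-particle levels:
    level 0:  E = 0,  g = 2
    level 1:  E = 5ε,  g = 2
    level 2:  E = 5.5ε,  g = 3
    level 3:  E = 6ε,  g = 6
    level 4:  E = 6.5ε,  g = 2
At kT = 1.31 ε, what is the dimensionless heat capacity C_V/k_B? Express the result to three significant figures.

1.31

Eᵢ/kT = 0, 3.8168, 4.1985, 4.5802, 4.9618.
Z = Σ gᵢe^(−Eᵢ/kT) = 2·e^(−0) + 2·e^(−3.8168) + 3·e^(−4.1985) + 6·e^(−4.5802) + 2·e^(−4.9618) = 2.0000 + 0.043996 + 0.045054 + 0.061517 + 0.014001 = 2.1646.
⟨E⟩ = 0.42866 ε, ⟨E²⟩ = 2.4341 ε².
C_V/k_B = (⟨E²⟩ − ⟨E⟩²)/(kT)² = (2.4341 − 0.18375)/1.7161 = 1.31.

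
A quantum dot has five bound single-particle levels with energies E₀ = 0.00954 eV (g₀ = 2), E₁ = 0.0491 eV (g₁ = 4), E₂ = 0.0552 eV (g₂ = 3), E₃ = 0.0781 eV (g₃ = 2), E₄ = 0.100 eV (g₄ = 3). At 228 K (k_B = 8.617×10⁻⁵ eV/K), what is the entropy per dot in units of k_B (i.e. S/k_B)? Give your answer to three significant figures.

1.79

k_BT = 8.617×10⁻⁵ × 228 K = 0.019647 eV.
Eᵢ/kT = 0.48557, 2.4991, 2.8096, 3.9752, 5.0898.
Z = Σ gᵢe^(−Eᵢ/kT) = 2·e^(−0.48557) + 4·e^(−2.4991) + 3·e^(−2.8096) + 2·e^(−3.9752) + 3·e^(−5.0898) = 1.2307 + 0.32864 + 0.18069 + 0.037551 + 0.018478 = 1.7961.
⟨E⟩ = Σ EᵢPᵢ = 0.023736 eV.
S/k_B = ln Z + ⟨E⟩/kT = ln(1.7961) + 0.023736/0.019647 = 0.58562 + 1.2081 = 1.79.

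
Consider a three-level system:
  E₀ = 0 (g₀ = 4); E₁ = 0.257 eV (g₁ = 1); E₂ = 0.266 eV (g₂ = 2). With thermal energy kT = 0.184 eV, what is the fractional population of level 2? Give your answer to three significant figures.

Eᵢ/kT = 0, 1.3967, 1.4457.
Z = Σ gᵢe^(−Eᵢ/kT) = 4·e^(−0) + 1·e^(−1.3967) + 2·e^(−1.4457) = 4.0000 + 0.24741 + 0.47116 = 4.7186.
P₂ = g₂ e^(−E₂/kT) / Z = 0.47116/4.7186 = 0.0999.

0.0999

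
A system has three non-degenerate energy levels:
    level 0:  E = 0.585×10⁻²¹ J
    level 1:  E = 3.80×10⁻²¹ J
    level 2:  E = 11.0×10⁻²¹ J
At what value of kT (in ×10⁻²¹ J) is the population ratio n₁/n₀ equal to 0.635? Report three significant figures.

n₁/n₀ = exp[−(E₁−E₀)/kT] = 0.635.
⇒ (E₁−E₀)/kT = ln(1/0.635) = ln(1.5748) = 0.45413.
kT = 3.215 ×10⁻²¹ J / 0.45413 = 7.08 ×10⁻²¹ J.

7.08 ×10⁻²¹ J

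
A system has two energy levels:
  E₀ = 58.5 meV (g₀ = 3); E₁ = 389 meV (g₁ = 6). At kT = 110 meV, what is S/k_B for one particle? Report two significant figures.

1.5

Eᵢ/kT = 0.5318, 3.536.
Z = Σ gᵢe^(−Eᵢ/kT) = 3·e^(−0.5318) + 6·e^(−3.536) = 1.763 + 0.1748 = 1.938.
⟨E⟩ = Σ EᵢPᵢ = 88.30 meV.
S/k_B = ln Z + ⟨E⟩/kT = ln(1.938) + 88.30/110 = 0.6617 + 0.8027 = 1.5.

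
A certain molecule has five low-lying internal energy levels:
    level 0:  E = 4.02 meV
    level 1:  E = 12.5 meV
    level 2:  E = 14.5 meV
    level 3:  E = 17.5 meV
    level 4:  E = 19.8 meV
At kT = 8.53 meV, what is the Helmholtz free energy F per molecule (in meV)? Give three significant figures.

-2.00 meV

Eᵢ/kT = 0.47128, 1.4654, 1.6999, 2.0516, 2.3212.
Z = Σ e^(−Eᵢ/kT) = e^(−0.47128) + e^(−1.4654) + e^(−1.6999) + e^(−2.0516) + e^(−2.3212) = 0.62420 + 0.23099 + 0.18270 + 0.12853 + 0.098156 = 1.2646.
F = −kT ln Z = −8.53 × ln(1.2646) = −8.53 × 0.23476 = -2.00 meV.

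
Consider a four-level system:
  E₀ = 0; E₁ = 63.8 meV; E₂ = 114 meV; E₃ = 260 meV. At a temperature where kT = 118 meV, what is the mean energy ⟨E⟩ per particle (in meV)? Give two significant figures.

53 meV

Eᵢ/kT = 0, 0.5407, 0.9661, 2.203.
Z = Σ e^(−Eᵢ/kT) = e^(−0) + e^(−0.5407) + e^(−0.9661) + e^(−2.203) = 1.000 + 0.5823 + 0.3806 + 0.1105 = 2.073.
⟨E⟩ = Σ Eᵢ e^(−Eᵢ/kT) / Z = (0·1.000 + 63.8·0.5823 + 114·0.3806 + 260·0.1105) / 2.073 = 53 meV.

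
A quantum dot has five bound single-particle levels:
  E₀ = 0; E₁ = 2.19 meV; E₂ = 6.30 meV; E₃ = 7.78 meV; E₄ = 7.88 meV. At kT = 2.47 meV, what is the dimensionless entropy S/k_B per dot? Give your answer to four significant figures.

Eᵢ/kT = 0, 0.886640, 2.55061, 3.14980, 3.19028.
Z = Σ e^(−Eᵢ/kT) = e^(−0) + e^(−0.886640) + e^(−2.55061) + e^(−3.14980) + e^(−3.19028) = 1.00000 + 0.412038 + 0.0780341 + 0.0428607 + 0.0411603 = 1.57409.
⟨E⟩ = Σ EᵢPᵢ = 1.30347 meV.
S/k_B = ln Z + ⟨E⟩/kT = ln(1.57409) + 1.30347/2.47 = 0.453677 + 0.527721 = 0.9814.

0.9814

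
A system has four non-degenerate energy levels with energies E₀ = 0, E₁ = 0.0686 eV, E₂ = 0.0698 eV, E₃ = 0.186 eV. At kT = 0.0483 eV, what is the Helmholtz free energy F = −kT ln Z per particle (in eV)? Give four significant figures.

-0.01954 eV

Eᵢ/kT = 0, 1.42029, 1.44513, 3.85093.
Z = Σ e^(−Eᵢ/kT) = e^(−0) + e^(−1.42029) + e^(−1.44513) + e^(−3.85093) = 1.00000 + 0.241644 + 0.235715 + 0.0212600 = 1.49862.
F = −kT ln Z = −0.0483 × ln(1.49862) = −0.0483 × 0.404545 = -0.01954 eV.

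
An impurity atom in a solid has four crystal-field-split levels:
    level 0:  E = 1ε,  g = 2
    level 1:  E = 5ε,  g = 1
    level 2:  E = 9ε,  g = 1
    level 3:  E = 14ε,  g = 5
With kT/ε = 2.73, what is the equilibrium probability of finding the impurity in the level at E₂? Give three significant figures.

Eᵢ/kT = 0.36630, 1.8315, 3.2967, 5.1282.
Z = Σ gᵢe^(−Eᵢ/kT) = 2·e^(−0.36630) + 1·e^(−1.8315) + 1·e^(−3.2967) + 5·e^(−5.1282) = 1.3866 + 0.16017 + 0.037005 + 0.029636 = 1.6134.
P₂ = g₂ e^(−E₂/kT) / Z = 0.037005/1.6134 = 0.0229.

0.0229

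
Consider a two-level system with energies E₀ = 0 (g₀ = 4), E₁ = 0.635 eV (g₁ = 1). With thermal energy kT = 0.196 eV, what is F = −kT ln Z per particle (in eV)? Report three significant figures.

-0.274 eV

Eᵢ/kT = 0, 3.2398.
Z = Σ gᵢe^(−Eᵢ/kT) = 4·e^(−0) + 1·e^(−3.2398) = 4.0000 + 0.039172 = 4.0392.
F = −kT ln Z = −0.196 × ln(4.0392) = −0.196 × 1.3960 = -0.274 eV.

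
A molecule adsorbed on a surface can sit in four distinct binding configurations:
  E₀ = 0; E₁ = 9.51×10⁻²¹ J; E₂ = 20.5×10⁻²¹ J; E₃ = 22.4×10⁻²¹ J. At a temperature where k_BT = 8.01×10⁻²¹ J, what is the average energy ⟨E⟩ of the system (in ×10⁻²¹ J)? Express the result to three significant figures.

4.06 ×10⁻²¹ J

Eᵢ/kT = 0, 1.1873, 2.5593, 2.7965.
Z = Σ e^(−Eᵢ/kT) = e^(−0) + e^(−1.1873) + e^(−2.5593) + e^(−2.7965) = 1.0000 + 0.30504 + 0.077359 + 0.061023 = 1.4434.
⟨E⟩ = Σ Eᵢ e^(−Eᵢ/kT) / Z = (0·1.0000 + 9.51·0.30504 + 20.5·0.077359 + 22.4·0.061023) / 1.4434 = 4.06 ×10⁻²¹ J.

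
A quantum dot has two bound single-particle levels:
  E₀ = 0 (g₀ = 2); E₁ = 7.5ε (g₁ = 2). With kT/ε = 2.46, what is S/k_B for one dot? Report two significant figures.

0.88

Eᵢ/kT = 0, 3.049.
Z = Σ gᵢe^(−Eᵢ/kT) = 2·e^(−0) + 2·e^(−3.049) = 2.000 + 0.09481 = 2.095.
⟨E⟩ = Σ EᵢPᵢ = 0.3394 ε.
S/k_B = ln Z + ⟨E⟩/kT = ln(2.095) + 0.3394/2.46 = 0.7396 + 0.1380 = 0.88.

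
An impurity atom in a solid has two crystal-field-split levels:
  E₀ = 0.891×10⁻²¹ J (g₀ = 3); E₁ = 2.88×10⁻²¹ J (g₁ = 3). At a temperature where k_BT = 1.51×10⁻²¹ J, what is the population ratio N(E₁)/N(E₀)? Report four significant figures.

n₁/n₀ = (g₁/g₀) exp[−(E₁−E₀)/kT] = (3/3) × exp(−(1.989 ×10⁻²¹ J)/(1.51 ×10⁻²¹ J)) = (3/3) × exp(-1.31722) = 0.2679.

0.2679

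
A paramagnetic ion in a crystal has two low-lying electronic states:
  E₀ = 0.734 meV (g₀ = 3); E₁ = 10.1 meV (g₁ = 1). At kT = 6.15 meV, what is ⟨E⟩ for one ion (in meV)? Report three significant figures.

1.37 meV

Eᵢ/kT = 0.11935, 1.6423.
Z = Σ gᵢe^(−Eᵢ/kT) = 3·e^(−0.11935) + 1·e^(−1.6423) = 2.6625 + 0.19353 = 2.8560.
⟨E⟩ = Σ Eᵢ gᵢe^(−Eᵢ/kT) / Z = (0.734·2.6625 + 10.1·0.19353) / 2.8560 = 1.37 meV.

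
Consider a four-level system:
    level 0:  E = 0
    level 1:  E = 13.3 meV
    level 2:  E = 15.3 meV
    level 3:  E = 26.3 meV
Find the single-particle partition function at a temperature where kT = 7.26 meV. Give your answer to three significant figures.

Eᵢ/kT = 0, 1.8320, 2.1074, 3.6226.
Z = Σ e^(−Eᵢ/kT) = e^(−0) + e^(−1.8320) + e^(−2.1074) + e^(−3.6226) = 1.0000 + 0.16009 + 0.12155 + 0.026713 = 1.3084.

Z = 1.31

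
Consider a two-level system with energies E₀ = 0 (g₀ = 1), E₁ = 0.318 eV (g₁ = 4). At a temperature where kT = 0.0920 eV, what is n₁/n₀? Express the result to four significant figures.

0.1262

n₁/n₀ = (g₁/g₀) exp[−(E₁−E₀)/kT] = (4/1) × exp(−(0.318 eV)/(0.0920 eV)) = (4/1) × exp(-3.45652) = 0.1262.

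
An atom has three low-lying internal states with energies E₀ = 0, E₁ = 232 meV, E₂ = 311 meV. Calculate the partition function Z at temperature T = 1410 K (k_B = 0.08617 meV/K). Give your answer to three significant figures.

Z = 1.23

k_BT = 0.08617 × 1410 K = 121.50 meV.
Eᵢ/kT = 0, 1.9095, 2.5597.
Z = Σ e^(−Eᵢ/kT) = e^(−0) + e^(−1.9095) + e^(−2.5597) = 1.0000 + 0.14815 + 0.077328 = 1.2255.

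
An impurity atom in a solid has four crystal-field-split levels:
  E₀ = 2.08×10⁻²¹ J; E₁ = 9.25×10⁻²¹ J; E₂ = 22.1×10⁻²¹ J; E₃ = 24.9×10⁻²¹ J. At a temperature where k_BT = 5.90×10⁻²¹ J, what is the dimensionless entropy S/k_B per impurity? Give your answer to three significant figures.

0.712

Eᵢ/kT = 0.35254, 1.5678, 3.7458, 4.2203.
Z = Σ e^(−Eᵢ/kT) = e^(−0.35254) + e^(−1.5678) + e^(−3.7458) + e^(−4.2203) = 0.70290 + 0.20850 + 0.023617 + 0.014694 = 0.94971.
⟨E⟩ = Σ EᵢPᵢ = 4.5050 ×10⁻²¹ J.
S/k_B = ln Z + ⟨E⟩/kT = ln(0.94971) + 4.5050/5.90 = -0.051599 + 0.76356 = 0.712.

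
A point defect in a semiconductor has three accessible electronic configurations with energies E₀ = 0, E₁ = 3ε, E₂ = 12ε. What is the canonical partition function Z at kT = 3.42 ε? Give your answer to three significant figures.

Z = 1.45

Eᵢ/kT = 0, 0.87719, 3.5088.
Z = Σ e^(−Eᵢ/kT) = e^(−0) + e^(−0.87719) + e^(−3.5088) = 1.0000 + 0.41595 + 0.029933 = 1.4459.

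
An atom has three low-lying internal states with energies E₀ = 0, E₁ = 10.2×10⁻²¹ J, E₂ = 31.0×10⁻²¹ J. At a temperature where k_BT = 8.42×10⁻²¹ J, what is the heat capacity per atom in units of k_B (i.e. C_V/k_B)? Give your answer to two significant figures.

0.47

Eᵢ/kT = 0, 1.211, 3.682.
Z = Σ e^(−Eᵢ/kT) = e^(−0) + e^(−1.211) + e^(−3.682) = 1.000 + 0.2979 + 0.02517 = 1.323.
⟨E⟩ = 2.887, ⟨E²⟩ = 41.71.
C_V/k_B = (⟨E²⟩ − ⟨E⟩²)/(kT)² = (41.71 − 8.335)/70.90 = 0.47.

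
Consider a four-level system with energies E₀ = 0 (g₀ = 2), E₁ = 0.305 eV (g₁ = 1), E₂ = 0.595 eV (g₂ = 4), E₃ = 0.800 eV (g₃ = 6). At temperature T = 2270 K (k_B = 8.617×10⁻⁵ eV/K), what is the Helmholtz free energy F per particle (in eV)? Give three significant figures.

-0.179 eV

k_BT = 8.617×10⁻⁵ × 2270 K = 0.19561 eV.
Eᵢ/kT = 0, 1.5592, 3.0418, 4.0898.
Z = Σ gᵢe^(−Eᵢ/kT) = 2·e^(−0) + 1·e^(−1.5592) + 4·e^(−3.0418) + 6·e^(−4.0898) = 2.0000 + 0.21030 + 0.19100 + 0.10046 = 2.5018.
F = −kT ln Z = −0.19561 × ln(2.5018) = −0.19561 × 0.91701 = -0.179 eV.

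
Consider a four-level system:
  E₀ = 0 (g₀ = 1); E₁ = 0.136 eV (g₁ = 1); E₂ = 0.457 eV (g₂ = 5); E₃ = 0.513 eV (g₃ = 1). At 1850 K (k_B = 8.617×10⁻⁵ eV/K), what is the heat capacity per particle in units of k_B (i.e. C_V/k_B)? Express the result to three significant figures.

1.19

k_BT = 8.617×10⁻⁵ × 1850 K = 0.15941 eV.
Eᵢ/kT = 0, 0.85315, 2.8668, 3.2181.
Z = Σ gᵢe^(−Eᵢ/kT) = 1·e^(−0) + 1·e^(−0.85315) + 5·e^(−2.8668) + 1·e^(−3.2181) = 1.0000 + 0.42607 + 0.28440 + 0.040031 = 1.7505.
⟨E⟩ = 0.11908 eV, ⟨E²⟩ = 0.044451 eV².
C_V/k_B = (⟨E²⟩ − ⟨E⟩²)/(kT)² = (0.044451 − 0.014180)/0.025412 = 1.19.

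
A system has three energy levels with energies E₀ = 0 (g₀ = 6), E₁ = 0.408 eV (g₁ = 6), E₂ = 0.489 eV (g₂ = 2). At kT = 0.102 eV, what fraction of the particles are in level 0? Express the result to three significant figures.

Eᵢ/kT = 0, 4.0000, 4.7941.
Z = Σ gᵢe^(−Eᵢ/kT) = 6·e^(−0) + 6·e^(−4.0000) + 2·e^(−4.7941) = 6.0000 + 0.10989 + 0.016557 = 6.1264.
P₀ = g₀ e^(−E₀/kT) / Z = 6.0000/6.1264 = 0.979.

0.979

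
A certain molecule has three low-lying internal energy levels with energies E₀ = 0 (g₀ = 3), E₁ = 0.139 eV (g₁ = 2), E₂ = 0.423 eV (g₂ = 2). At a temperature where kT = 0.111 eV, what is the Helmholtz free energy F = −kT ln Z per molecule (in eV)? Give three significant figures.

-0.143 eV

Eᵢ/kT = 0, 1.2523, 3.8108.
Z = Σ gᵢe^(−Eᵢ/kT) = 3·e^(−0) + 2·e^(−1.2523) + 2·e^(−3.8108) = 3.0000 + 0.57169 + 0.044261 = 3.6160.
F = −kT ln Z = −0.111 × ln(3.6160) = −0.111 × 1.2854 = -0.143 eV.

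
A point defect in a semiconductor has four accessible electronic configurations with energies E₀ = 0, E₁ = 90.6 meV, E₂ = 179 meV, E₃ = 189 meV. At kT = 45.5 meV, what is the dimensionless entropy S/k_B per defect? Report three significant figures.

0.512

Eᵢ/kT = 0, 1.9912, 3.9341, 4.1538.
Z = Σ e^(−Eᵢ/kT) = e^(−0) + e^(−1.9912) + e^(−3.9341) + e^(−4.1538) = 1.0000 + 0.13653 + 0.019563 + 0.015705 = 1.1718.
⟨E⟩ = Σ EᵢPᵢ = 16.078 meV.
S/k_B = ln Z + ⟨E⟩/kT = ln(1.1718) + 16.078/45.5 = 0.15854 + 0.35336 = 0.512.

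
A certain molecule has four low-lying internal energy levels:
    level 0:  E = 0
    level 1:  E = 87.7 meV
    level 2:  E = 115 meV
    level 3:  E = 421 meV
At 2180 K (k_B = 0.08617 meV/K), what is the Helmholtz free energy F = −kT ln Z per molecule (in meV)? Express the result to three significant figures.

k_BT = 0.08617 × 2180 K = 187.85 meV.
Eᵢ/kT = 0, 0.46686, 0.61219, 2.2411.
Z = Σ e^(−Eᵢ/kT) = e^(−0) + e^(−0.46686) + e^(−0.61219) + e^(−2.2411) = 1.0000 + 0.62697 + 0.54216 + 0.10634 = 2.2755.
F = −kT ln Z = −187.85 × ln(2.2755) = −187.85 × 0.82220 = -154 meV.

-154 meV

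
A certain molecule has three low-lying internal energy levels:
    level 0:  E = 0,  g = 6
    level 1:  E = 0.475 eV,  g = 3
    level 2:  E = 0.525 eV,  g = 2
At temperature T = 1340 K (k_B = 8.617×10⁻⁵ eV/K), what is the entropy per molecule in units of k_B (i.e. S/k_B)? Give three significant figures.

1.85

k_BT = 8.617×10⁻⁵ × 1340 K = 0.11547 eV.
Eᵢ/kT = 0, 4.1136, 4.5466.
Z = Σ gᵢe^(−Eᵢ/kT) = 6·e^(−0) + 3·e^(−4.1136) + 2·e^(−4.5466) = 6.0000 + 0.049046 + 0.021206 = 6.0703.
⟨E⟩ = Σ EᵢPᵢ = 0.0056719 eV.
S/k_B = ln Z + ⟨E⟩/kT = ln(6.0703) + 0.0056719/0.11547 = 1.8034 + 0.049120 = 1.85.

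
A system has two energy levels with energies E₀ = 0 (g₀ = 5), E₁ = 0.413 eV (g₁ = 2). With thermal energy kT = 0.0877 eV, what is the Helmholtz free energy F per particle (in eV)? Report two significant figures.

Eᵢ/kT = 0, 4.709.
Z = Σ gᵢe^(−Eᵢ/kT) = 5·e^(−0) + 2·e^(−4.709) = 5.000 + 0.01803 = 5.018.
F = −kT ln Z = −0.0877 × ln(5.018) = −0.0877 × 1.613 = -0.14 eV.

-0.14 eV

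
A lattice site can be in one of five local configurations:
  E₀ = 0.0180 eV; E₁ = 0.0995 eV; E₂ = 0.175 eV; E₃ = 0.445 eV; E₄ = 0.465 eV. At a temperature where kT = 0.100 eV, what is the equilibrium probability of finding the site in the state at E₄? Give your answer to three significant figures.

0.00683

Eᵢ/kT = 0.18000, 0.99500, 1.7500, 4.4500, 4.6500.
Z = Σ e^(−Eᵢ/kT) = e^(−0.18000) + e^(−0.99500) + e^(−1.7500) + e^(−4.4500) + e^(−4.6500) = 0.83527 + 0.36972 + 0.17377 + 0.011679 + 0.0095616 = 1.4000.
P₄ = e^(−E₄/kT) / Z = 0.0095616/1.4000 = 0.00683.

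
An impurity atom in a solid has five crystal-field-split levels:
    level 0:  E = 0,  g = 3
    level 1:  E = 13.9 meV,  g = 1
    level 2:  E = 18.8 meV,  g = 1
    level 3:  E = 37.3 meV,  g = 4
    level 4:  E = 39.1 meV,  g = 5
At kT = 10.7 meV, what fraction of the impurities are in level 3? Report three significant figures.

Eᵢ/kT = 0, 1.2991, 1.7570, 3.4860, 3.6542.
Z = Σ gᵢe^(−Eᵢ/kT) = 3·e^(−0) + 1·e^(−1.2991) + 1·e^(−1.7570) + 4·e^(−3.4860) + 5·e^(−3.6542) = 3.0000 + 0.27278 + 0.17256 + 0.12249 + 0.12941 = 3.6972.
P₃ = g₃ e^(−E₃/kT) / Z = 0.12249/3.6972 = 0.0331.

0.0331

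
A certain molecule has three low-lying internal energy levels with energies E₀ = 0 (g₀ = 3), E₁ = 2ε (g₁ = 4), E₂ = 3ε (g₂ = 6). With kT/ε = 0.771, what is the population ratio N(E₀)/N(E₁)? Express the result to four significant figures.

10.04

n₀/n₁ = (g₀/g₁) exp[−(E₀−E₁)/kT] = (3/4) × exp(−(-2ε)/(0.771ε)) = (3/4) × exp(2.59403) = 10.04.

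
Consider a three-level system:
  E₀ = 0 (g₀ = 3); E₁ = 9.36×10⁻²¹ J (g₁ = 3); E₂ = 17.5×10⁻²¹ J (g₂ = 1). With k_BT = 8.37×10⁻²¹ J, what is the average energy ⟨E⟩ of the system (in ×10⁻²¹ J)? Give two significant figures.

Eᵢ/kT = 0, 1.118, 2.091.
Z = Σ gᵢe^(−Eᵢ/kT) = 3·e^(−0) + 3·e^(−1.118) + 1·e^(−2.091) = 3.000 + 0.9808 + 0.1236 = 4.104.
⟨E⟩ = Σ Eᵢ gᵢe^(−Eᵢ/kT) / Z = (0·3.000 + 9.36·0.9808 + 17.5·0.1236) / 4.104 = 2.8 ×10⁻²¹ J.

2.8 ×10⁻²¹ J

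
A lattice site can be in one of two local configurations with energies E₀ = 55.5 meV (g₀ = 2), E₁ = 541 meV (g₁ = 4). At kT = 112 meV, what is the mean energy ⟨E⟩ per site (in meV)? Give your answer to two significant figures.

68 meV

Eᵢ/kT = 0.4955, 4.830.
Z = Σ gᵢe^(−Eᵢ/kT) = 2·e^(−0.4955) + 4·e^(−4.830) = 1.219 + 0.03195 = 1.251.
⟨E⟩ = Σ Eᵢ gᵢe^(−Eᵢ/kT) / Z = (55.5·1.219 + 541·0.03195) / 1.251 = 68 meV.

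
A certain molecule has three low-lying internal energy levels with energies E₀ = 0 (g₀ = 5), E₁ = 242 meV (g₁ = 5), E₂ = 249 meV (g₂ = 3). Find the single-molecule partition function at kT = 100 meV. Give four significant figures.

Eᵢ/kT = 0, 2.42000, 2.49000.
Z = Σ gᵢe^(−Eᵢ/kT) = 5·e^(−0) + 5·e^(−2.42000) + 3·e^(−2.49000) = 5.00000 + 0.444608 + 0.248730 = 5.69334.

Z = 5.693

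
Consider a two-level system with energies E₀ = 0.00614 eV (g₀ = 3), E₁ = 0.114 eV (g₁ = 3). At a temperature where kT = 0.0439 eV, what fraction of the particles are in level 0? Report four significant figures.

0.9211

Eᵢ/kT = 0.139863, 2.59681.
Z = Σ gᵢe^(−Eᵢ/kT) = 3·e^(−0.139863) + 3·e^(−2.59681) = 2.60843 + 0.223533 = 2.83196.
P₀ = g₀ e^(−E₀/kT) / Z = 2.60843/2.83196 = 0.9211.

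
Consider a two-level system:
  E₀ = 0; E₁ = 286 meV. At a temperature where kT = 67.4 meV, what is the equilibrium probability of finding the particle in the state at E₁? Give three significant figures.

0.0142

Eᵢ/kT = 0, 4.2433.
Z = Σ e^(−Eᵢ/kT) = e^(−0) + e^(−4.2433) = 1.0000 + 0.014360 = 1.0144.
P₁ = e^(−E₁/kT) / Z = 0.014360/1.0144 = 0.0142.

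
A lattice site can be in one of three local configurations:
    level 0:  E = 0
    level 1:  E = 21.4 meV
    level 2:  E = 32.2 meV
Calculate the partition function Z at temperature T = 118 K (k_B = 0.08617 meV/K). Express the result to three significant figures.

Z = 1.16

k_BT = 0.08617 × 118 K = 10.168 meV.
Eᵢ/kT = 0, 2.1046, 3.1668.
Z = Σ e^(−Eᵢ/kT) = e^(−0) + e^(−2.1046) + e^(−3.1668) = 1.0000 + 0.12189 + 0.042138 = 1.1640.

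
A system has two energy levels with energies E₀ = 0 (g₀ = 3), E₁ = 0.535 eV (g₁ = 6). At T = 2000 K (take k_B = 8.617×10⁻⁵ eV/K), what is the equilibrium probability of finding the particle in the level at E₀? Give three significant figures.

k_BT = 8.617×10⁻⁵ × 2000 K = 0.17234 eV.
Eᵢ/kT = 0, 3.1043.
Z = Σ gᵢe^(−Eᵢ/kT) = 3·e^(−0) + 6·e^(−3.1043) = 3.0000 + 0.26914 = 3.2691.
P₀ = g₀ e^(−E₀/kT) / Z = 3.0000/3.2691 = 0.918.

0.918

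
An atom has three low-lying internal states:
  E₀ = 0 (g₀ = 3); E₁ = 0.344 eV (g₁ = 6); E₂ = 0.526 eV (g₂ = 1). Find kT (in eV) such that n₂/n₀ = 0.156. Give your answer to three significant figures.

n₂/n₀ = (g₂/g₀) exp[−(E₂−E₀)/kT] = 0.156.
⇒ (E₂−E₀)/kT = ln((1/3)/0.156) = ln(2.1368) = 0.75931.
kT = 0.526 eV / 0.75931 = 0.693 eV.

0.693 eV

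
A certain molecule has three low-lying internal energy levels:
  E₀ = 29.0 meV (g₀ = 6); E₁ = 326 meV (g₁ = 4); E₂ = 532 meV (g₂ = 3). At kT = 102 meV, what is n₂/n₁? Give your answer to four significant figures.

n₂/n₁ = (g₂/g₁) exp[−(E₂−E₁)/kT] = (3/4) × exp(−(206 meV)/(102 meV)) = (3/4) × exp(-2.01961) = 0.09953.

0.09953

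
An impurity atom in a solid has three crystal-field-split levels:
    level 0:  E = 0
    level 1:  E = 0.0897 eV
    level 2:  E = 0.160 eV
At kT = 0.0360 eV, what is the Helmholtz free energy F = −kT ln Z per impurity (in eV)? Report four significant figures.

-0.003251 eV

Eᵢ/kT = 0, 2.49167, 4.44444.
Z = Σ e^(−Eᵢ/kT) = e^(−0) + e^(−2.49167) + e^(−4.44444) = 1.00000 + 0.0827716 + 0.0117437 = 1.09452.
F = −kT ln Z = −0.0360 × ln(1.09452) = −0.0360 × 0.0903159 = -0.003251 eV.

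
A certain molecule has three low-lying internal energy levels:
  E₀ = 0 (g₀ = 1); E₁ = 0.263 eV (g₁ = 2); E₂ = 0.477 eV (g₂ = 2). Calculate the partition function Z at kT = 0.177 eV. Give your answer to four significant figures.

Z = 1.588

Eᵢ/kT = 0, 1.48588, 2.69492.
Z = Σ gᵢe^(−Eᵢ/kT) = 1·e^(−0) + 2·e^(−1.48588) + 2·e^(−2.69492) = 1.00000 + 0.452606 + 0.135096 = 1.58770.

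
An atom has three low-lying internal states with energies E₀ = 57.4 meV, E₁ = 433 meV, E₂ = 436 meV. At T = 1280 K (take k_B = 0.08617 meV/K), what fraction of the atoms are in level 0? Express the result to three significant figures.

k_BT = 0.08617 × 1280 K = 110.30 meV.
Eᵢ/kT = 0.52040, 3.9257, 3.9529.
Z = Σ e^(−Eᵢ/kT) = e^(−0.52040) + e^(−3.9257) + e^(−3.9529) = 0.59428 + 0.019728 + 0.019199 = 0.63321.
P₀ = e^(−E₀/kT) / Z = 0.59428/0.63321 = 0.939.

0.939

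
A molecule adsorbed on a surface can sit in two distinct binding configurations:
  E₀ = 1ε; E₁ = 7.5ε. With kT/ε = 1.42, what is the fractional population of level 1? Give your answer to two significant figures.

Eᵢ/kT = 0.7042, 5.282.
Z = Σ e^(−Eᵢ/kT) = e^(−0.7042) + e^(−5.282) = 0.4945 + 0.005082 = 0.4996.
P₁ = e^(−E₁/kT) / Z = 0.005082/0.4996 = 0.010.

0.010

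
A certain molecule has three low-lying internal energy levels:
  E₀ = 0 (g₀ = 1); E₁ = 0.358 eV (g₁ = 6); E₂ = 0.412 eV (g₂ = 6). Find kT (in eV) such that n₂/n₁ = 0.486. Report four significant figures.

0.07484 eV

n₂/n₁ = (g₂/g₁) exp[−(E₂−E₁)/kT] = 0.486.
⇒ (E₂−E₁)/kT = ln((6/6)/0.486) = ln(2.05761) = 0.721545.
kT = 0.054 eV / 0.721545 = 0.07484 eV.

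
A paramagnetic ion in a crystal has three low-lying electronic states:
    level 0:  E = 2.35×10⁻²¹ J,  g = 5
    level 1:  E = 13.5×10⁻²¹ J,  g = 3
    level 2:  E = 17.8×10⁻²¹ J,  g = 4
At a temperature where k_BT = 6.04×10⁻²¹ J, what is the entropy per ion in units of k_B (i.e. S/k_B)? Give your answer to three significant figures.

Eᵢ/kT = 0.38907, 2.2351, 2.9470.
Z = Σ gᵢe^(−Eᵢ/kT) = 5·e^(−0.38907) + 3·e^(−2.2351) + 4·e^(−2.9470) = 3.3884 + 0.32094 + 0.20999 = 3.9193.
⟨E⟩ = Σ EᵢPᵢ = 4.0908 ×10⁻²¹ J.
S/k_B = ln Z + ⟨E⟩/kT = ln(3.9193) + 4.0908/6.04 = 1.3659 + 0.67728 = 2.04.

2.04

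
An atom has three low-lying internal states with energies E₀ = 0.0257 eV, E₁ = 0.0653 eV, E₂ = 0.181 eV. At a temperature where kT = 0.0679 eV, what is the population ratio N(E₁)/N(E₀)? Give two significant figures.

n₁/n₀ = exp[−(E₁−E₀)/kT] = exp(−(0.0396 eV)/(0.0679 eV)) = exp(-0.5832) = 0.56.

0.56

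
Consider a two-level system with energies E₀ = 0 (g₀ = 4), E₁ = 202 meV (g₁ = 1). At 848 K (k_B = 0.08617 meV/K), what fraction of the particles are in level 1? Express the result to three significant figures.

k_BT = 0.08617 × 848 K = 73.072 meV.
Eᵢ/kT = 0, 2.7644.
Z = Σ gᵢe^(−Eᵢ/kT) = 4·e^(−0) + 1·e^(−2.7644) = 4.0000 + 0.063014 = 4.0630.
P₁ = g₁ e^(−E₁/kT) / Z = 0.063014/4.0630 = 0.0155.

0.0155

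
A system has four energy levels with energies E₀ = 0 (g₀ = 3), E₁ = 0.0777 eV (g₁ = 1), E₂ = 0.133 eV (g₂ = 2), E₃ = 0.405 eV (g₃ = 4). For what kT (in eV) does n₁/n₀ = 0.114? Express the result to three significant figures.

n₁/n₀ = (g₁/g₀) exp[−(E₁−E₀)/kT] = 0.114.
⇒ (E₁−E₀)/kT = ln((1/3)/0.114) = ln(2.9240) = 1.0730.
kT = 0.0777 eV / 1.0730 = 0.0724 eV.

0.0724 eV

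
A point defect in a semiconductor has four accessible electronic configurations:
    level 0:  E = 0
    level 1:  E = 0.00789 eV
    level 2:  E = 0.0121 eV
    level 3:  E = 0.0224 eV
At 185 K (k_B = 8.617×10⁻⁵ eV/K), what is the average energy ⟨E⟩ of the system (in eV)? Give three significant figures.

0.00687 eV

k_BT = 8.617×10⁻⁵ × 185 K = 0.015941 eV.
Eᵢ/kT = 0, 0.49495, 0.75905, 1.4052.
Z = Σ e^(−Eᵢ/kT) = e^(−0) + e^(−0.49495) + e^(−0.75905) + e^(−1.4052) = 1.0000 + 0.60960 + 0.46811 + 0.24532 = 2.3230.
⟨E⟩ = Σ Eᵢ e^(−Eᵢ/kT) / Z = (0·1.0000 + 0.00789·0.60960 + 0.0121·0.46811 + 0.0224·0.24532) / 2.3230 = 0.00687 eV.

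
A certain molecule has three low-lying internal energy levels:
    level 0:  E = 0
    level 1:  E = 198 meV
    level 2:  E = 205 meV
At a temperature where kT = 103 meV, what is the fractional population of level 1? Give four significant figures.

Eᵢ/kT = 0, 1.92233, 1.99029.
Z = Σ e^(−Eᵢ/kT) = e^(−0) + e^(−1.92233) + e^(−1.99029) = 1.00000 + 0.146266 + 0.136656 = 1.28292.
P₁ = e^(−E₁/kT) / Z = 0.146266/1.28292 = 0.1140.

0.1140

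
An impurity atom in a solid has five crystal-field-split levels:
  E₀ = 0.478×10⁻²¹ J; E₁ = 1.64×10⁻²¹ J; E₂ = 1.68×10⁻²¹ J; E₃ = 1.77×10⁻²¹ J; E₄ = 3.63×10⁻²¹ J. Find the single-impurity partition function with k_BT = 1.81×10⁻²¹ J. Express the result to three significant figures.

Eᵢ/kT = 0.26409, 0.90608, 0.92818, 0.97790, 2.0055.
Z = Σ e^(−Eᵢ/kT) = e^(−0.26409) + e^(−0.90608) + e^(−0.92818) + e^(−0.97790) + e^(−2.0055) = 0.76790 + 0.40411 + 0.39527 + 0.37610 + 0.13459 = 2.0780.

Z = 2.08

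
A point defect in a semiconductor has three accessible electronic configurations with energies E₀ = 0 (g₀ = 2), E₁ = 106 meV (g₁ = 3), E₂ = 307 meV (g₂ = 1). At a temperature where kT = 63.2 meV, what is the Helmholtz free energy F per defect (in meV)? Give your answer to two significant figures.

Eᵢ/kT = 0, 1.677, 4.858.
Z = Σ gᵢe^(−Eᵢ/kT) = 2·e^(−0) + 3·e^(−1.677) + 1·e^(−4.858) = 2.000 + 0.5608 + 0.007766 = 2.569.
F = −kT ln Z = −63.2 × ln(2.569) = −63.2 × 0.9435 = -60 meV.

-60 meV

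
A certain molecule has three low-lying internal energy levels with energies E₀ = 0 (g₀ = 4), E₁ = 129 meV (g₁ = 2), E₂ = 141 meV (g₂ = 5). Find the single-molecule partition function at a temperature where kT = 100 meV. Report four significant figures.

Z = 5.771

Eᵢ/kT = 0, 1.29000, 1.41000.
Z = Σ gᵢe^(−Eᵢ/kT) = 4·e^(−0) + 2·e^(−1.29000) + 5·e^(−1.41000) = 4.00000 + 0.550542 + 1.22072 = 5.77126.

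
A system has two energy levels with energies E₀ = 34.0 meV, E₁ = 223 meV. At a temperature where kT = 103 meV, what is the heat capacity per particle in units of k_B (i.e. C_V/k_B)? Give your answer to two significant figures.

Eᵢ/kT = 0.3301, 2.165.
Z = Σ e^(−Eᵢ/kT) = e^(−0.3301) + e^(−2.165) = 0.7189 + 0.1147 = 0.8336.
⟨E⟩ = 60.01 meV, ⟨E²⟩ = 7839 meV².
C_V/k_B = (⟨E²⟩ − ⟨E⟩²)/(kT)² = (7839 − 3601)/10610 = 0.40.

0.40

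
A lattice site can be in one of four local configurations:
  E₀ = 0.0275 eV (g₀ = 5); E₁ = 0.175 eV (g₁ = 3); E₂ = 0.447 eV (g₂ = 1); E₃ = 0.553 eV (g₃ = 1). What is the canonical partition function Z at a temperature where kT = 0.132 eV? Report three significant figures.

Eᵢ/kT = 0.20833, 1.3258, 3.3864, 4.1894.
Z = Σ gᵢe^(−Eᵢ/kT) = 5·e^(−0.20833) + 3·e^(−1.3258) + 1·e^(−3.3864) + 1·e^(−4.1894) = 4.0597 + 0.79677 + 0.033830 + 0.015155 = 4.9055.

Z = 4.91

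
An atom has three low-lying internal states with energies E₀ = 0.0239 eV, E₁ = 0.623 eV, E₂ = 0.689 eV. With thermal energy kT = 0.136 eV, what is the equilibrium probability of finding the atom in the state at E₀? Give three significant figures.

Eᵢ/kT = 0.17574, 4.5809, 5.0662.
Z = Σ e^(−Eᵢ/kT) = e^(−0.17574) + e^(−4.5809) + e^(−5.0662) = 0.83884 + 0.010246 + 0.0063063 = 0.85539.
P₀ = e^(−E₀/kT) / Z = 0.83884/0.85539 = 0.981.

0.981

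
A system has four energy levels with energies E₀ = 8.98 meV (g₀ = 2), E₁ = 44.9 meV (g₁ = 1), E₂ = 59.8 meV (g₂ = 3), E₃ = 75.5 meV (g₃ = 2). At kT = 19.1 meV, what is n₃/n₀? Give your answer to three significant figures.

0.0307

n₃/n₀ = (g₃/g₀) exp[−(E₃−E₀)/kT] = (2/2) × exp(−(66.52 meV)/(19.1 meV)) = (2/2) × exp(-3.4827) = 0.0307.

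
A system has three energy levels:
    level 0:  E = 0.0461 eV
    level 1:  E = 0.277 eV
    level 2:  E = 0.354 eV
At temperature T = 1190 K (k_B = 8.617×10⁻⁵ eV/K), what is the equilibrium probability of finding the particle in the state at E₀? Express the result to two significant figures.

k_BT = 8.617×10⁻⁵ × 1190 K = 0.1025 eV.
Eᵢ/kT = 0.4498, 2.702, 3.454.
Z = Σ e^(−Eᵢ/kT) = e^(−0.4498) + e^(−2.702) + e^(−3.454) = 0.6378 + 0.06707 + 0.03162 = 0.7365.
P₀ = e^(−E₀/kT) / Z = 0.6378/0.7365 = 0.87.

0.87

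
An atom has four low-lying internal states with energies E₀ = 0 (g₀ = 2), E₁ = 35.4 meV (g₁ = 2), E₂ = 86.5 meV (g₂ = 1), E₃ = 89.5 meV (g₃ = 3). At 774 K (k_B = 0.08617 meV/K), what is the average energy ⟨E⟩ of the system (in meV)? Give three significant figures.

32.0 meV

k_BT = 0.08617 × 774 K = 66.696 meV.
Eᵢ/kT = 0, 0.53077, 1.2969, 1.3419.
Z = Σ gᵢe^(−Eᵢ/kT) = 2·e^(−0) + 2·e^(−0.53077) + 1·e^(−1.2969) + 3·e^(−1.3419) = 2.0000 + 1.1763 + 0.27338 + 0.78405 = 4.2337.
⟨E⟩ = Σ Eᵢ gᵢe^(−Eᵢ/kT) / Z = (0·2.0000 + 35.4·1.1763 + 86.5·0.27338 + 89.5·0.78405) / 4.2337 = 32.0 meV.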